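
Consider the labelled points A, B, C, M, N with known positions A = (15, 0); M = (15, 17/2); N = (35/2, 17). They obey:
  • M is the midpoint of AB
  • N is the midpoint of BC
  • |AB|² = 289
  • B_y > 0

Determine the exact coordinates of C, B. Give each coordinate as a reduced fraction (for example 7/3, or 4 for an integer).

1. B_x = 15  [B = 2·M−A = 2·(15, 17/2)−(15, 0)]
2. B_y = 17  [B = 2·M−A = 2·(15, 17/2)−(15, 0)]
   so B = (15, 17)
3. C_x = 20  [C = 2·N−B = 2·(35/2, 17)−(15, 17)]
4. C_y = 17  [C = 2·N−B = 2·(35/2, 17)−(15, 17)]
   so C = (20, 17)

C = (20, 17)
B = (15, 17)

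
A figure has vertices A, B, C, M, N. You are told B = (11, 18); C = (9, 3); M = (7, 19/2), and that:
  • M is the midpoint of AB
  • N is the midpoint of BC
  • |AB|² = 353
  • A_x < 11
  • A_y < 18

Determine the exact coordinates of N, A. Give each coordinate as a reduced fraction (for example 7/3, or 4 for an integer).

N = (10, 21/2)
A = (3, 1)

1. A_x = 3  [A = 2·M−B = 2·(7, 19/2)−(11, 18)]
2. A_y = 1  [A = 2·M−B = 2·(7, 19/2)−(11, 18)]
   so A = (3, 1)
3. N_x = 10  [2·N = B+C = (11, 18)+(9, 3)]
4. N_y = 21/2  [2·N = B+C = (11, 18)+(9, 3)]
   so N = (10, 21/2)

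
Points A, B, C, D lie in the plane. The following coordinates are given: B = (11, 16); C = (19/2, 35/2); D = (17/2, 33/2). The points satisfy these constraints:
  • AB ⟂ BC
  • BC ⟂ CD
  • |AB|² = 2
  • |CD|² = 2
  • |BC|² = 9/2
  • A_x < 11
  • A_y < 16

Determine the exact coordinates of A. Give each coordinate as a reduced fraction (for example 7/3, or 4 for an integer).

1. A_x = 10  [[AB ⟂ BC ⇒ 3/2x-3/2y+15/2=0] ∩ [|A−(11, 16)|²=2]]
2. A_y = 15  [[AB ⟂ BC ⇒ 3/2x-3/2y+15/2=0] ∩ [|A−(11, 16)|²=2]]
   so A = (10, 15)

A = (10, 15)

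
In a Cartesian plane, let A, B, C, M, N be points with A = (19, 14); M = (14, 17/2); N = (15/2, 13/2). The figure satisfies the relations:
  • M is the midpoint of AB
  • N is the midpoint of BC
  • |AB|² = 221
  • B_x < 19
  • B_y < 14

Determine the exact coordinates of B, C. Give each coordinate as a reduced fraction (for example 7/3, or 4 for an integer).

B = (9, 3)
C = (6, 10)

1. B_x = 9  [B = 2·M−A = 2·(14, 17/2)−(19, 14)]
2. B_y = 3  [B = 2·M−A = 2·(14, 17/2)−(19, 14)]
   so B = (9, 3)
3. C_x = 6  [C = 2·N−B = 2·(15/2, 13/2)−(9, 3)]
4. C_y = 10  [C = 2·N−B = 2·(15/2, 13/2)−(9, 3)]
   so C = (6, 10)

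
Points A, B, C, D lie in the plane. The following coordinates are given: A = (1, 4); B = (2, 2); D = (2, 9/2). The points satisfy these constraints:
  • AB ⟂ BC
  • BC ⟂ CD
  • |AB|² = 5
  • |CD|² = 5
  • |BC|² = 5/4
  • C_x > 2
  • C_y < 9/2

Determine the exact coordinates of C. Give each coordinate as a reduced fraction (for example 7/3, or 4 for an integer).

C = (3, 5/2)

1. C_x = 3  [[AB ⟂ BC ⇒ 1x-2y+2=0] ∩ [|C−(2, 9/2)|²=5]]
2. C_y = 5/2  [[AB ⟂ BC ⇒ 1x-2y+2=0] ∩ [|C−(2, 9/2)|²=5]]
   so C = (3, 5/2)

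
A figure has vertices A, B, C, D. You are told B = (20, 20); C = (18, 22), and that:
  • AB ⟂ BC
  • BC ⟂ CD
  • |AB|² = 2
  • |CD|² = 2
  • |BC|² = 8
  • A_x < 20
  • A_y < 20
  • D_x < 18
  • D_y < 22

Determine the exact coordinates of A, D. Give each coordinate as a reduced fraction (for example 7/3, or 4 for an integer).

A = (19, 19)
D = (17, 21)

1. A_x = 19  [[AB ⟂ BC ⇒ 2x-2y=0] ∩ [|A−(20, 20)|²=2]]
2. A_y = 19  [[AB ⟂ BC ⇒ 2x-2y=0] ∩ [|A−(20, 20)|²=2]]
   so A = (19, 19)
3. D_x = 17  [[BC ⟂ CD ⇒ -2x+2y-8=0] ∩ [|D−(18, 22)|²=2]]
4. D_y = 21  [[BC ⟂ CD ⇒ -2x+2y-8=0] ∩ [|D−(18, 22)|²=2]]
   so D = (17, 21)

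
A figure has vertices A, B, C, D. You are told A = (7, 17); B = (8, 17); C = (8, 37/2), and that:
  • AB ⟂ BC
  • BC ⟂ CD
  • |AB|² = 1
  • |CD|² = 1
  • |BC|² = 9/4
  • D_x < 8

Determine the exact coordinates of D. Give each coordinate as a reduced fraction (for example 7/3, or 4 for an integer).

D = (7, 37/2)

1. D_x = 7  [[BC ⟂ CD ⇒ 3/2y-111/4=0] ∩ [|D−(8, 37/2)|²=1]]
2. D_y = 37/2  [[BC ⟂ CD ⇒ 3/2y-111/4=0] ∩ [|D−(8, 37/2)|²=1]]
   so D = (7, 37/2)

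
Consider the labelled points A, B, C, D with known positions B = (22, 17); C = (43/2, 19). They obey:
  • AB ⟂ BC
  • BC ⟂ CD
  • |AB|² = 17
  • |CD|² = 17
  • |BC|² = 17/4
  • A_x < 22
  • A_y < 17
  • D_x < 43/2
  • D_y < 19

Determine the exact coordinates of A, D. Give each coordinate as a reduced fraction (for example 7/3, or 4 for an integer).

A = (18, 16)
D = (35/2, 18)

1. A_x = 18  [[AB ⟂ BC ⇒ 1/2x-2y+23=0] ∩ [|A−(22, 17)|²=17]]
2. A_y = 16  [[AB ⟂ BC ⇒ 1/2x-2y+23=0] ∩ [|A−(22, 17)|²=17]]
   so A = (18, 16)
3. D_x = 35/2  [[BC ⟂ CD ⇒ -1/2x+2y-109/4=0] ∩ [|D−(43/2, 19)|²=17]]
4. D_y = 18  [[BC ⟂ CD ⇒ -1/2x+2y-109/4=0] ∩ [|D−(43/2, 19)|²=17]]
   so D = (35/2, 18)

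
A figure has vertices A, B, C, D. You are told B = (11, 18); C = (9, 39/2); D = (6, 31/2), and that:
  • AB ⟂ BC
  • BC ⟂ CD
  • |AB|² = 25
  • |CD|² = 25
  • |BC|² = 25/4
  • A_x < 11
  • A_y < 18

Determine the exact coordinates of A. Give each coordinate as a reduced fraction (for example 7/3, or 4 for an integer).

1. A_x = 8  [[AB ⟂ BC ⇒ 2x-3/2y+5=0] ∩ [|A−(11, 18)|²=25]]
2. A_y = 14  [[AB ⟂ BC ⇒ 2x-3/2y+5=0] ∩ [|A−(11, 18)|²=25]]
   so A = (8, 14)

A = (8, 14)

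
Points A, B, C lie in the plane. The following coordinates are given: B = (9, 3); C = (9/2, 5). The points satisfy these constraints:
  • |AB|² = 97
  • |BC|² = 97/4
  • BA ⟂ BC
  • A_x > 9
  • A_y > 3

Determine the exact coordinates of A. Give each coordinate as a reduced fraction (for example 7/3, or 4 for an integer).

A = (13, 12)

1. A_x = 13  [[BA ⟂ BC ⇒ -9/2x+2y+69/2=0] ∩ [|A−(9, 3)|²=97]]
2. A_y = 12  [[BA ⟂ BC ⇒ -9/2x+2y+69/2=0] ∩ [|A−(9, 3)|²=97]]
   so A = (13, 12)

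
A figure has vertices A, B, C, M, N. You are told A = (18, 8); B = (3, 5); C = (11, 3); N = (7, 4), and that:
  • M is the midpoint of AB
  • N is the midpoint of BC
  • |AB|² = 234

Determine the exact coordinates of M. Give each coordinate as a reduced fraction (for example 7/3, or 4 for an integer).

1. M_x = 21/2  [2·M = A+B = (18, 8)+(3, 5)]
2. M_y = 13/2  [2·M = A+B = (18, 8)+(3, 5)]
   so M = (21/2, 13/2)

M = (21/2, 13/2)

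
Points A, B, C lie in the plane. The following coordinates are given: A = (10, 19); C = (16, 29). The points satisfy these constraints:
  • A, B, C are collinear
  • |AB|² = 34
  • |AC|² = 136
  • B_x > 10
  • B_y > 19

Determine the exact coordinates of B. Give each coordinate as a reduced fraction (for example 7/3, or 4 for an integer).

B = (13, 24)

1. B_x = 13  [[A, B, C are collinear ⇒ 10x-6y+14=0] ∩ [|B−(10, 19)|²=34]]
2. B_y = 24  [[A, B, C are collinear ⇒ 10x-6y+14=0] ∩ [|B−(10, 19)|²=34]]
   so B = (13, 24)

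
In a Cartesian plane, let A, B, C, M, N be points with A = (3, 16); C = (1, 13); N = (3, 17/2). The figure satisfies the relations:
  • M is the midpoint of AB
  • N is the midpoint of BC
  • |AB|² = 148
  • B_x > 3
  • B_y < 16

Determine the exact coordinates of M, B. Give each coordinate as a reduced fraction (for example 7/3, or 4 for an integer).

1. B_x = 5  [B = 2·N−C = 2·(3, 17/2)−(1, 13)]
2. B_y = 4  [B = 2·N−C = 2·(3, 17/2)−(1, 13)]
   so B = (5, 4)
3. M_x = 4  [2·M = A+B = (3, 16)+(5, 4)]
4. M_y = 10  [2·M = A+B = (3, 16)+(5, 4)]
   so M = (4, 10)

M = (4, 10)
B = (5, 4)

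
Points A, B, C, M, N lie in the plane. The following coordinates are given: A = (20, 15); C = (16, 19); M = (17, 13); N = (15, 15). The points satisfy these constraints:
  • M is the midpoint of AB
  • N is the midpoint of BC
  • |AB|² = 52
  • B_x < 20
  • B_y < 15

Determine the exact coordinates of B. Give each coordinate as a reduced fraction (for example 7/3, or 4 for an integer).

B = (14, 11)

1. B_x = 14  [B = 2·M−A = 2·(17, 13)−(20, 15)]
2. B_y = 11  [B = 2·M−A = 2·(17, 13)−(20, 15)]
   so B = (14, 11)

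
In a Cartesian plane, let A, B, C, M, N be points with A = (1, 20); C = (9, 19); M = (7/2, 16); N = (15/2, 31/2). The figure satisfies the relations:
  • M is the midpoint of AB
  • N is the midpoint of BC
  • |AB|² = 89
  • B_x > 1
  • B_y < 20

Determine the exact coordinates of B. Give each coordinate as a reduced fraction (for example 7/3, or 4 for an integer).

1. B_x = 6  [B = 2·M−A = 2·(7/2, 16)−(1, 20)]
2. B_y = 12  [B = 2·M−A = 2·(7/2, 16)−(1, 20)]
   so B = (6, 12)

B = (6, 12)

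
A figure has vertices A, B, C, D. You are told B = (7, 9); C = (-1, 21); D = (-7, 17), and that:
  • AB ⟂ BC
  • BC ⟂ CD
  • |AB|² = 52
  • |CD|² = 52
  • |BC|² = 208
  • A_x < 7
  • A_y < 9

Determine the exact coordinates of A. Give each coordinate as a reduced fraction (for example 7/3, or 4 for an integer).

A = (1, 5)

1. A_x = 1  [[AB ⟂ BC ⇒ 8x-12y+52=0] ∩ [|A−(7, 9)|²=52]]
2. A_y = 5  [[AB ⟂ BC ⇒ 8x-12y+52=0] ∩ [|A−(7, 9)|²=52]]
   so A = (1, 5)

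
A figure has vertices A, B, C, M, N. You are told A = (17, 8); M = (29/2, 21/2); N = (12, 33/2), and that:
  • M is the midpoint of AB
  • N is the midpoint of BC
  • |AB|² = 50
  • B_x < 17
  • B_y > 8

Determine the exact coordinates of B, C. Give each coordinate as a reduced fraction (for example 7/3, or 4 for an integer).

B = (12, 13)
C = (12, 20)

1. B_x = 12  [B = 2·M−A = 2·(29/2, 21/2)−(17, 8)]
2. B_y = 13  [B = 2·M−A = 2·(29/2, 21/2)−(17, 8)]
   so B = (12, 13)
3. C_x = 12  [C = 2·N−B = 2·(12, 33/2)−(12, 13)]
4. C_y = 20  [C = 2·N−B = 2·(12, 33/2)−(12, 13)]
   so C = (12, 20)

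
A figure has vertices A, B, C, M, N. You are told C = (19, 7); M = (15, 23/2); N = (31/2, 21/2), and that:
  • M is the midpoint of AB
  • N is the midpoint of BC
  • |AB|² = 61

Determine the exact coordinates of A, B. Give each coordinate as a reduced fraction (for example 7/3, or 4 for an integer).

A = (18, 9)
B = (12, 14)

1. B_x = 12  [B = 2·N−C = 2·(31/2, 21/2)−(19, 7)]
2. B_y = 14  [B = 2·N−C = 2·(31/2, 21/2)−(19, 7)]
   so B = (12, 14)
3. A_x = 18  [A = 2·M−B = 2·(15, 23/2)−(12, 14)]
4. A_y = 9  [A = 2·M−B = 2·(15, 23/2)−(12, 14)]
   so A = (18, 9)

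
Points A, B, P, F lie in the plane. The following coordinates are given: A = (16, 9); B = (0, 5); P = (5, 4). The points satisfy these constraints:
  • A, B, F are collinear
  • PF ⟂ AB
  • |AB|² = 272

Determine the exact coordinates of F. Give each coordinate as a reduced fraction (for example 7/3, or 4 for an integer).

F = (76/17, 104/17)

1. F_x = 76/17  [[A, B, F are collinear ⇒ 4x-16y+80=0] ∩ [PF ⟂ AB ⇒ -16x-4y+96=0]]
2. F_y = 104/17  [[A, B, F are collinear ⇒ 4x-16y+80=0] ∩ [PF ⟂ AB ⇒ -16x-4y+96=0]]
   so F = (76/17, 104/17)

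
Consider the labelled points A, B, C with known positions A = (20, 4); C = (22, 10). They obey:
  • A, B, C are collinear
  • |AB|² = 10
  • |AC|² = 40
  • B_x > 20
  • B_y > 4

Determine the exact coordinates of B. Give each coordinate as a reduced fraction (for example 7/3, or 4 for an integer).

B = (21, 7)

1. B_x = 21  [[A, B, C are collinear ⇒ 6x-2y-112=0] ∩ [|B−(20, 4)|²=10]]
2. B_y = 7  [[A, B, C are collinear ⇒ 6x-2y-112=0] ∩ [|B−(20, 4)|²=10]]
   so B = (21, 7)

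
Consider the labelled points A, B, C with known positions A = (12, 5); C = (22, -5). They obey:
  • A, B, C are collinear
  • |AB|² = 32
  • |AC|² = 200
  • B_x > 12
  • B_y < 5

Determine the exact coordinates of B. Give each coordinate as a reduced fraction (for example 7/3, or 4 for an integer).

1. B_x = 16  [[A, B, C are collinear ⇒ -10x-10y+170=0] ∩ [|B−(12, 5)|²=32]]
2. B_y = 1  [[A, B, C are collinear ⇒ -10x-10y+170=0] ∩ [|B−(12, 5)|²=32]]
   so B = (16, 1)

B = (16, 1)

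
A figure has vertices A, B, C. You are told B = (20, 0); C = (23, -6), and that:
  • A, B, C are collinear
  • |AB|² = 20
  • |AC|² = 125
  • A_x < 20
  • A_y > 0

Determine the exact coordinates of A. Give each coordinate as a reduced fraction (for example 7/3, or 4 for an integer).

1. A_x = 18  [[A, B, C are collinear ⇒ 6x+3y-120=0] ∩ [|A−(20, 0)|²=20]]
2. A_y = 4  [[A, B, C are collinear ⇒ 6x+3y-120=0] ∩ [|A−(20, 0)|²=20]]
   so A = (18, 4)

A = (18, 4)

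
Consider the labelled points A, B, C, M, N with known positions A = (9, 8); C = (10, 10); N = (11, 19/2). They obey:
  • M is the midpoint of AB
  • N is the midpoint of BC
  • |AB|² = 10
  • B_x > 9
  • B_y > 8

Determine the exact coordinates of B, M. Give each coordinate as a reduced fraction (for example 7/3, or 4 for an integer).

1. B_x = 12  [B = 2·N−C = 2·(11, 19/2)−(10, 10)]
2. B_y = 9  [B = 2·N−C = 2·(11, 19/2)−(10, 10)]
   so B = (12, 9)
3. M_x = 21/2  [2·M = A+B = (9, 8)+(12, 9)]
4. M_y = 17/2  [2·M = A+B = (9, 8)+(12, 9)]
   so M = (21/2, 17/2)

B = (12, 9)
M = (21/2, 17/2)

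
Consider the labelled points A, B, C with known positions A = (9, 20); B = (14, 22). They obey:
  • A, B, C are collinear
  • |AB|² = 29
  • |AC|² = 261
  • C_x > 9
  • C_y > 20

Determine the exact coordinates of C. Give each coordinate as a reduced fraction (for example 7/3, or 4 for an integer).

C = (24, 26)

1. C_x = 24  [[A, B, C are collinear ⇒ -2x+5y-82=0] ∩ [|C−(9, 20)|²=261]]
2. C_y = 26  [[A, B, C are collinear ⇒ -2x+5y-82=0] ∩ [|C−(9, 20)|²=261]]
   so C = (24, 26)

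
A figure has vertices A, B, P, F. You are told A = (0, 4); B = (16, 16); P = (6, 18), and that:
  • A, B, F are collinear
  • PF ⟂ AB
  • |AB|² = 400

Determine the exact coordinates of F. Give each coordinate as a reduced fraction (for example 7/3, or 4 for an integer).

1. F_x = 264/25  [[A, B, F are collinear ⇒ -12x+16y-64=0] ∩ [PF ⟂ AB ⇒ 16x+12y-312=0]]
2. F_y = 298/25  [[A, B, F are collinear ⇒ -12x+16y-64=0] ∩ [PF ⟂ AB ⇒ 16x+12y-312=0]]
   so F = (264/25, 298/25)

F = (264/25, 298/25)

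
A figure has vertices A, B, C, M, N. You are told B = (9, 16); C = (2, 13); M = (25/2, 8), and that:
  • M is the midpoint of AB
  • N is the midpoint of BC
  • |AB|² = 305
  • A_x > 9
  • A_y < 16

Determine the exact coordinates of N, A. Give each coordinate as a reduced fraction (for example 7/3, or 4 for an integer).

N = (11/2, 29/2)
A = (16, 0)

1. A_x = 16  [A = 2·M−B = 2·(25/2, 8)−(9, 16)]
2. A_y = 0  [A = 2·M−B = 2·(25/2, 8)−(9, 16)]
   so A = (16, 0)
3. N_x = 11/2  [2·N = B+C = (9, 16)+(2, 13)]
4. N_y = 29/2  [2·N = B+C = (9, 16)+(2, 13)]
   so N = (11/2, 29/2)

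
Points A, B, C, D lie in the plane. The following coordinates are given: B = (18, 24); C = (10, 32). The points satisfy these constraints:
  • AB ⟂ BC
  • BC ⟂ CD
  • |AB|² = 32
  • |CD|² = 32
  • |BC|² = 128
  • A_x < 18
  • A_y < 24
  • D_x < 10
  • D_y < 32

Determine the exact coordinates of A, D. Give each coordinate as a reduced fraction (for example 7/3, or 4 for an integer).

A = (14, 20)
D = (6, 28)

1. A_x = 14  [[AB ⟂ BC ⇒ 8x-8y+48=0] ∩ [|A−(18, 24)|²=32]]
2. A_y = 20  [[AB ⟂ BC ⇒ 8x-8y+48=0] ∩ [|A−(18, 24)|²=32]]
   so A = (14, 20)
3. D_x = 6  [[BC ⟂ CD ⇒ -8x+8y-176=0] ∩ [|D−(10, 32)|²=32]]
4. D_y = 28  [[BC ⟂ CD ⇒ -8x+8y-176=0] ∩ [|D−(10, 32)|²=32]]
   so D = (6, 28)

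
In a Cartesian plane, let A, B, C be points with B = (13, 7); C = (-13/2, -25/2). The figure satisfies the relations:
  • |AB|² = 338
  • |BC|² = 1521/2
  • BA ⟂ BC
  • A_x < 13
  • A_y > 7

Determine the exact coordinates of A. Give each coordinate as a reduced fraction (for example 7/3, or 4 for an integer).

A = (0, 20)

1. A_x = 0  [[BA ⟂ BC ⇒ -39/2x-39/2y+390=0] ∩ [|A−(13, 7)|²=338]]
2. A_y = 20  [[BA ⟂ BC ⇒ -39/2x-39/2y+390=0] ∩ [|A−(13, 7)|²=338]]
   so A = (0, 20)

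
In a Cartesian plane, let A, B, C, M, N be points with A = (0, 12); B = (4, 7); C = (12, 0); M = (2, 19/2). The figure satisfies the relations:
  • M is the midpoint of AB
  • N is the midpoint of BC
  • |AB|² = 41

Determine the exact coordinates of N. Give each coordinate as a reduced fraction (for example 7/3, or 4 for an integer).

1. N_x = 8  [2·N = B+C = (4, 7)+(12, 0)]
2. N_y = 7/2  [2·N = B+C = (4, 7)+(12, 0)]
   so N = (8, 7/2)

N = (8, 7/2)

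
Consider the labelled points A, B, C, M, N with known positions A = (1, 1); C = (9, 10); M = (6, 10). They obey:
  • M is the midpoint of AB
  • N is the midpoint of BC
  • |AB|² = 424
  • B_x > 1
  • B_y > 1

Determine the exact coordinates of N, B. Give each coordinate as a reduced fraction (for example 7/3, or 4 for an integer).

N = (10, 29/2)
B = (11, 19)

1. B_x = 11  [B = 2·M−A = 2·(6, 10)−(1, 1)]
2. B_y = 19  [B = 2·M−A = 2·(6, 10)−(1, 1)]
   so B = (11, 19)
3. N_x = 10  [2·N = B+C = (11, 19)+(9, 10)]
4. N_y = 29/2  [2·N = B+C = (11, 19)+(9, 10)]
   so N = (10, 29/2)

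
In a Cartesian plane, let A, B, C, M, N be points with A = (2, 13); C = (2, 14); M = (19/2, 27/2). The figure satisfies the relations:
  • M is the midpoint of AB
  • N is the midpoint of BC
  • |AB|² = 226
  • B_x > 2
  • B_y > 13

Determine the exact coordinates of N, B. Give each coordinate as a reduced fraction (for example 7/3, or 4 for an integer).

N = (19/2, 14)
B = (17, 14)

1. B_x = 17  [B = 2·M−A = 2·(19/2, 27/2)−(2, 13)]
2. B_y = 14  [B = 2·M−A = 2·(19/2, 27/2)−(2, 13)]
   so B = (17, 14)
3. N_x = 19/2  [2·N = B+C = (17, 14)+(2, 14)]
4. N_y = 14  [2·N = B+C = (17, 14)+(2, 14)]
   so N = (19/2, 14)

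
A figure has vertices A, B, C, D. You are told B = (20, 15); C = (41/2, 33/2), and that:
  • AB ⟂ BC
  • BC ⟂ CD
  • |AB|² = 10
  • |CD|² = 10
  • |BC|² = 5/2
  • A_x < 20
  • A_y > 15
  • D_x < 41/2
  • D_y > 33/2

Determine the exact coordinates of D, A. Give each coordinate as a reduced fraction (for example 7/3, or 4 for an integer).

1. D_x = 35/2  [[BC ⟂ CD ⇒ 1/2x+3/2y-35=0] ∩ [|D−(41/2, 33/2)|²=10]]
2. D_y = 35/2  [[BC ⟂ CD ⇒ 1/2x+3/2y-35=0] ∩ [|D−(41/2, 33/2)|²=10]]
   so D = (35/2, 35/2)
3. A_x = 17  [[AB ⟂ BC ⇒ -1/2x-3/2y+65/2=0] ∩ [|A−(20, 15)|²=10]]
4. A_y = 16  [[AB ⟂ BC ⇒ -1/2x-3/2y+65/2=0] ∩ [|A−(20, 15)|²=10]]
   so A = (17, 16)

D = (35/2, 35/2)
A = (17, 16)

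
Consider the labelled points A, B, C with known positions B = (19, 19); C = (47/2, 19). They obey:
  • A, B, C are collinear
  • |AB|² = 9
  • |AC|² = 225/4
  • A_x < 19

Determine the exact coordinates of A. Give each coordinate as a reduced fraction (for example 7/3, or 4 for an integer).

1. A_x = 16  [[A, B, C are collinear ⇒ 9/2y-171/2=0] ∩ [|A−(19, 19)|²=9]]
2. A_y = 19  [[A, B, C are collinear ⇒ 9/2y-171/2=0] ∩ [|A−(19, 19)|²=9]]
   so A = (16, 19)

A = (16, 19)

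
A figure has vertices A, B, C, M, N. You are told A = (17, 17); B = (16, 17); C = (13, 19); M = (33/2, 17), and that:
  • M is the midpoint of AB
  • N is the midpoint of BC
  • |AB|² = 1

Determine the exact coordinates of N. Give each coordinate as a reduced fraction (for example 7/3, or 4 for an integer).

1. N_x = 29/2  [2·N = B+C = (16, 17)+(13, 19)]
2. N_y = 18  [2·N = B+C = (16, 17)+(13, 19)]
   so N = (29/2, 18)

N = (29/2, 18)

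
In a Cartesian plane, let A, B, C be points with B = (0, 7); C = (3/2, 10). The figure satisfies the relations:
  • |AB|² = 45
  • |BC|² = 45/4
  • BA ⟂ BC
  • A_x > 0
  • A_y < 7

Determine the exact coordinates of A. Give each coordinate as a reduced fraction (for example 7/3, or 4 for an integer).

A = (6, 4)

1. A_x = 6  [[BA ⟂ BC ⇒ 3/2x+3y-21=0] ∩ [|A−(0, 7)|²=45]]
2. A_y = 4  [[BA ⟂ BC ⇒ 3/2x+3y-21=0] ∩ [|A−(0, 7)|²=45]]
   so A = (6, 4)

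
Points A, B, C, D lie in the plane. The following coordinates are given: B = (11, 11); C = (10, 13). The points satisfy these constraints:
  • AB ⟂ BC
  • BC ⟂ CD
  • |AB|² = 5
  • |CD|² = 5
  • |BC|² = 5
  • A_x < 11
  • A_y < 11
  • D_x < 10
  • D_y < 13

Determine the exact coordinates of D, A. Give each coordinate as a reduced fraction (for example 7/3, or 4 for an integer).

1. D_x = 8  [[BC ⟂ CD ⇒ -1x+2y-16=0] ∩ [|D−(10, 13)|²=5]]
2. D_y = 12  [[BC ⟂ CD ⇒ -1x+2y-16=0] ∩ [|D−(10, 13)|²=5]]
   so D = (8, 12)
3. A_x = 9  [[AB ⟂ BC ⇒ 1x-2y+11=0] ∩ [|A−(11, 11)|²=5]]
4. A_y = 10  [[AB ⟂ BC ⇒ 1x-2y+11=0] ∩ [|A−(11, 11)|²=5]]
   so A = (9, 10)

D = (8, 12)
A = (9, 10)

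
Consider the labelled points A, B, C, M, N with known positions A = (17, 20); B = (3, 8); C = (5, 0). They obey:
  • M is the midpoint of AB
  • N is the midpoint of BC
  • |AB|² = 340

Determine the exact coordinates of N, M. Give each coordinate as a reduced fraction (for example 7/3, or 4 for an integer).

N = (4, 4)
M = (10, 14)

1. M_x = 10  [2·M = A+B = (17, 20)+(3, 8)]
2. M_y = 14  [2·M = A+B = (17, 20)+(3, 8)]
   so M = (10, 14)
3. N_x = 4  [2·N = B+C = (3, 8)+(5, 0)]
4. N_y = 4  [2·N = B+C = (3, 8)+(5, 0)]
   so N = (4, 4)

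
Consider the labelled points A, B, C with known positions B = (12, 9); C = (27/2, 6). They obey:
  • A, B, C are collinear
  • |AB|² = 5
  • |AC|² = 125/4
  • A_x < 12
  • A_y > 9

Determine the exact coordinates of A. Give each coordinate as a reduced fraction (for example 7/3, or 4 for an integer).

A = (11, 11)

1. A_x = 11  [[A, B, C are collinear ⇒ 3x+3/2y-99/2=0] ∩ [|A−(12, 9)|²=5]]
2. A_y = 11  [[A, B, C are collinear ⇒ 3x+3/2y-99/2=0] ∩ [|A−(12, 9)|²=5]]
   so A = (11, 11)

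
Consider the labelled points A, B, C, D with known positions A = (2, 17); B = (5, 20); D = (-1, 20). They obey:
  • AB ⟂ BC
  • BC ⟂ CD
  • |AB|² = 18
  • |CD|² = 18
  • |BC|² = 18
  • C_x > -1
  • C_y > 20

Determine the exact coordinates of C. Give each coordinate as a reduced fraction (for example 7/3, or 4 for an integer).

1. C_x = 2  [[AB ⟂ BC ⇒ 3x+3y-75=0] ∩ [|C−(-1, 20)|²=18]]
2. C_y = 23  [[AB ⟂ BC ⇒ 3x+3y-75=0] ∩ [|C−(-1, 20)|²=18]]
   so C = (2, 23)

C = (2, 23)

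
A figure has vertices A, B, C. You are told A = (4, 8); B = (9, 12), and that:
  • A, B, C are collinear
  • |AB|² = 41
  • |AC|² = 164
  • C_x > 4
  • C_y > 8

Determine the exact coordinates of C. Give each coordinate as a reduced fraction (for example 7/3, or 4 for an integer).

1. C_x = 14  [[A, B, C are collinear ⇒ -4x+5y-24=0] ∩ [|C−(4, 8)|²=164]]
2. C_y = 16  [[A, B, C are collinear ⇒ -4x+5y-24=0] ∩ [|C−(4, 8)|²=164]]
   so C = (14, 16)

C = (14, 16)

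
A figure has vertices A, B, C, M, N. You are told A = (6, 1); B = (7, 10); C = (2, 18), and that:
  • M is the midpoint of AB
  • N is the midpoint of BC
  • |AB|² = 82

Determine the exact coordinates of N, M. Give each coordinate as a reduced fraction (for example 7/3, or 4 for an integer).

1. M_x = 13/2  [2·M = A+B = (6, 1)+(7, 10)]
2. M_y = 11/2  [2·M = A+B = (6, 1)+(7, 10)]
   so M = (13/2, 11/2)
3. N_x = 9/2  [2·N = B+C = (7, 10)+(2, 18)]
4. N_y = 14  [2·N = B+C = (7, 10)+(2, 18)]
   so N = (9/2, 14)

N = (9/2, 14)
M = (13/2, 11/2)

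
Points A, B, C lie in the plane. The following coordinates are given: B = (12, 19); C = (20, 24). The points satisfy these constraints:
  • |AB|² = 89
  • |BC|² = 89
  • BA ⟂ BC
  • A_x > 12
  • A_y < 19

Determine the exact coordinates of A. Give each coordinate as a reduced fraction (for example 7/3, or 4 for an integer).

A = (17, 11)

1. A_x = 17  [[BA ⟂ BC ⇒ 8x+5y-191=0] ∩ [|A−(12, 19)|²=89]]
2. A_y = 11  [[BA ⟂ BC ⇒ 8x+5y-191=0] ∩ [|A−(12, 19)|²=89]]
   so A = (17, 11)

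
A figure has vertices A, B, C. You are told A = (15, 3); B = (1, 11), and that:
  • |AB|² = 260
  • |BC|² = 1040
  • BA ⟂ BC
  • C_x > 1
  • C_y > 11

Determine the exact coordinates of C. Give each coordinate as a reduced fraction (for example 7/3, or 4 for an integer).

1. C_x = 17  [[BA ⟂ BC ⇒ 14x-8y+74=0] ∩ [|C−(1, 11)|²=1040]]
2. C_y = 39  [[BA ⟂ BC ⇒ 14x-8y+74=0] ∩ [|C−(1, 11)|²=1040]]
   so C = (17, 39)

C = (17, 39)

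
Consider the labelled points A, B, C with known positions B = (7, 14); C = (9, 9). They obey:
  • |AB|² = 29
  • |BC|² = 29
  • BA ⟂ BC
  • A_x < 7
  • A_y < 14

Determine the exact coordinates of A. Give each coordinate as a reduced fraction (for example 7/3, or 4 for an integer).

A = (2, 12)

1. A_x = 2  [[BA ⟂ BC ⇒ 2x-5y+56=0] ∩ [|A−(7, 14)|²=29]]
2. A_y = 12  [[BA ⟂ BC ⇒ 2x-5y+56=0] ∩ [|A−(7, 14)|²=29]]
   so A = (2, 12)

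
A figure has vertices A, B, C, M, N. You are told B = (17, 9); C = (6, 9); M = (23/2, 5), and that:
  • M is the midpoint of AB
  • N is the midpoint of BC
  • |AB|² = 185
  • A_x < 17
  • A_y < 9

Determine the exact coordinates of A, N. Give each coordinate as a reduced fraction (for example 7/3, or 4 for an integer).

A = (6, 1)
N = (23/2, 9)

1. A_x = 6  [A = 2·M−B = 2·(23/2, 5)−(17, 9)]
2. A_y = 1  [A = 2·M−B = 2·(23/2, 5)−(17, 9)]
   so A = (6, 1)
3. N_x = 23/2  [2·N = B+C = (17, 9)+(6, 9)]
4. N_y = 9  [2·N = B+C = (17, 9)+(6, 9)]
   so N = (23/2, 9)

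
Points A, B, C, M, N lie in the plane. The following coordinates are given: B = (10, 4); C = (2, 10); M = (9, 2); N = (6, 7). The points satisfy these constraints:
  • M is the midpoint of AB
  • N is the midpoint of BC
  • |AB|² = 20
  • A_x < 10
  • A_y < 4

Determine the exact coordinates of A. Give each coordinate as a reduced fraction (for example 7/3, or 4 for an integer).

A = (8, 0)

1. A_x = 8  [A = 2·M−B = 2·(9, 2)−(10, 4)]
2. A_y = 0  [A = 2·M−B = 2·(9, 2)−(10, 4)]
   so A = (8, 0)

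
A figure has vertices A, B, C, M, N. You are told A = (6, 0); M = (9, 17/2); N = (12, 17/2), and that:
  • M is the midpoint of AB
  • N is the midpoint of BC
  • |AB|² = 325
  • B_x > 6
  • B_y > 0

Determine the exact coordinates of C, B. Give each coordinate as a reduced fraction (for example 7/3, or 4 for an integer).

C = (12, 0)
B = (12, 17)

1. B_x = 12  [B = 2·M−A = 2·(9, 17/2)−(6, 0)]
2. B_y = 17  [B = 2·M−A = 2·(9, 17/2)−(6, 0)]
   so B = (12, 17)
3. C_x = 12  [C = 2·N−B = 2·(12, 17/2)−(12, 17)]
4. C_y = 0  [C = 2·N−B = 2·(12, 17/2)−(12, 17)]
   so C = (12, 0)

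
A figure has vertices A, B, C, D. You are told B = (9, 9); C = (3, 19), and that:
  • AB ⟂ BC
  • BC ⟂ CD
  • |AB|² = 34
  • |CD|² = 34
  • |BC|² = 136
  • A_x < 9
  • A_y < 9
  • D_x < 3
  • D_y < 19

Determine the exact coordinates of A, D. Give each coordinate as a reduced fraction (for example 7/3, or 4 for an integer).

1. A_x = 4  [[AB ⟂ BC ⇒ 6x-10y+36=0] ∩ [|A−(9, 9)|²=34]]
2. A_y = 6  [[AB ⟂ BC ⇒ 6x-10y+36=0] ∩ [|A−(9, 9)|²=34]]
   so A = (4, 6)
3. D_x = -2  [[BC ⟂ CD ⇒ -6x+10y-172=0] ∩ [|D−(3, 19)|²=34]]
4. D_y = 16  [[BC ⟂ CD ⇒ -6x+10y-172=0] ∩ [|D−(3, 19)|²=34]]
   so D = (-2, 16)

A = (4, 6)
D = (-2, 16)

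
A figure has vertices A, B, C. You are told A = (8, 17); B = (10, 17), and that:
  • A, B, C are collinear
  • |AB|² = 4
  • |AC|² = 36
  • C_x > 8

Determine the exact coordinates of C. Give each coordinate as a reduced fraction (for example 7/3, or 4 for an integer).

C = (14, 17)

1. C_x = 14  [[A, B, C are collinear ⇒ 2y-34=0] ∩ [|C−(8, 17)|²=36]]
2. C_y = 17  [[A, B, C are collinear ⇒ 2y-34=0] ∩ [|C−(8, 17)|²=36]]
   so C = (14, 17)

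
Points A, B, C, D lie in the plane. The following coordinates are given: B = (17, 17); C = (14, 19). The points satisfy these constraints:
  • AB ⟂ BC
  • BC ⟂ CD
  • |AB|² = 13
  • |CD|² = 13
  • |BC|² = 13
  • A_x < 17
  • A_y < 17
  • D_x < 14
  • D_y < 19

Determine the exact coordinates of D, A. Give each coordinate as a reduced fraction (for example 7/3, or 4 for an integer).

D = (12, 16)
A = (15, 14)

1. D_x = 12  [[BC ⟂ CD ⇒ -3x+2y+4=0] ∩ [|D−(14, 19)|²=13]]
2. D_y = 16  [[BC ⟂ CD ⇒ -3x+2y+4=0] ∩ [|D−(14, 19)|²=13]]
   so D = (12, 16)
3. A_x = 15  [[AB ⟂ BC ⇒ 3x-2y-17=0] ∩ [|A−(17, 17)|²=13]]
4. A_y = 14  [[AB ⟂ BC ⇒ 3x-2y-17=0] ∩ [|A−(17, 17)|²=13]]
   so A = (15, 14)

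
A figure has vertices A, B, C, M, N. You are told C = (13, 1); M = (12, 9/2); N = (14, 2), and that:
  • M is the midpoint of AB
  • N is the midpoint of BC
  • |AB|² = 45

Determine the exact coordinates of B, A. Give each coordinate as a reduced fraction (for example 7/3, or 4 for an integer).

B = (15, 3)
A = (9, 6)

1. B_x = 15  [B = 2·N−C = 2·(14, 2)−(13, 1)]
2. B_y = 3  [B = 2·N−C = 2·(14, 2)−(13, 1)]
   so B = (15, 3)
3. A_x = 9  [A = 2·M−B = 2·(12, 9/2)−(15, 3)]
4. A_y = 6  [A = 2·M−B = 2·(12, 9/2)−(15, 3)]
   so A = (9, 6)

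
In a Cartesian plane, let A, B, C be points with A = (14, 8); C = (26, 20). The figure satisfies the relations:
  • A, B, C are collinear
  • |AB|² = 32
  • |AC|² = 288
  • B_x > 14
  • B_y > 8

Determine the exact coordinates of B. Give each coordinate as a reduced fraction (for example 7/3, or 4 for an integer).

1. B_x = 18  [[A, B, C are collinear ⇒ 12x-12y-72=0] ∩ [|B−(14, 8)|²=32]]
2. B_y = 12  [[A, B, C are collinear ⇒ 12x-12y-72=0] ∩ [|B−(14, 8)|²=32]]
   so B = (18, 12)

B = (18, 12)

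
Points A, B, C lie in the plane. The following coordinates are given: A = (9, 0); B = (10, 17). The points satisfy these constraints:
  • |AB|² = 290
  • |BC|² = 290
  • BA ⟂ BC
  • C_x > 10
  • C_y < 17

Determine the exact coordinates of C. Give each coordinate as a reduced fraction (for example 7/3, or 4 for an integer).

1. C_x = 27  [[BA ⟂ BC ⇒ -1x-17y+299=0] ∩ [|C−(10, 17)|²=290]]
2. C_y = 16  [[BA ⟂ BC ⇒ -1x-17y+299=0] ∩ [|C−(10, 17)|²=290]]
   so C = (27, 16)

C = (27, 16)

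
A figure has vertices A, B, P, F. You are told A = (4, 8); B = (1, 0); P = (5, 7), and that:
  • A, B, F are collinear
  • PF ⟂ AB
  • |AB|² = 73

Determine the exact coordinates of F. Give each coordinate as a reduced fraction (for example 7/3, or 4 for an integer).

1. F_x = 277/73  [[A, B, F are collinear ⇒ 8x-3y-8=0] ∩ [PF ⟂ AB ⇒ -3x-8y+71=0]]
2. F_y = 544/73  [[A, B, F are collinear ⇒ 8x-3y-8=0] ∩ [PF ⟂ AB ⇒ -3x-8y+71=0]]
   so F = (277/73, 544/73)

F = (277/73, 544/73)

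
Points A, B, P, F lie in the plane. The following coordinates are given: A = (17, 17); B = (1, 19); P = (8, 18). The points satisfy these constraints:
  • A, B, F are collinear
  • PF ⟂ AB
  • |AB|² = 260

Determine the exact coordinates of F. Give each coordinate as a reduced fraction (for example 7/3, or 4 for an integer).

1. F_x = 521/65  [[A, B, F are collinear ⇒ -2x-16y+306=0] ∩ [PF ⟂ AB ⇒ -16x+2y+92=0]]
2. F_y = 1178/65  [[A, B, F are collinear ⇒ -2x-16y+306=0] ∩ [PF ⟂ AB ⇒ -16x+2y+92=0]]
   so F = (521/65, 1178/65)

F = (521/65, 1178/65)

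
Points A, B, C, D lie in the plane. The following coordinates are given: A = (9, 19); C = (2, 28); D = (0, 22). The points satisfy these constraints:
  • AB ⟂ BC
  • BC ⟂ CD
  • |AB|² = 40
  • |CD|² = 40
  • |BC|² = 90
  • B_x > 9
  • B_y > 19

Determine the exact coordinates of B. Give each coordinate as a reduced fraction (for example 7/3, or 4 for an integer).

B = (11, 25)

1. B_x = 11  [[BC ⟂ CD ⇒ 2x+6y-172=0] ∩ [|B−(9, 19)|²=40]]
2. B_y = 25  [[BC ⟂ CD ⇒ 2x+6y-172=0] ∩ [|B−(9, 19)|²=40]]
   so B = (11, 25)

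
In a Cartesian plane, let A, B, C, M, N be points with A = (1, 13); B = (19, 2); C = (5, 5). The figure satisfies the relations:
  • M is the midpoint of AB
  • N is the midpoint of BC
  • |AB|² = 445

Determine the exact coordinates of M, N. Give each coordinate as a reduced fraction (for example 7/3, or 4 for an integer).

1. M_x = 10  [2·M = A+B = (1, 13)+(19, 2)]
2. M_y = 15/2  [2·M = A+B = (1, 13)+(19, 2)]
   so M = (10, 15/2)
3. N_x = 12  [2·N = B+C = (19, 2)+(5, 5)]
4. N_y = 7/2  [2·N = B+C = (19, 2)+(5, 5)]
   so N = (12, 7/2)

M = (10, 15/2)
N = (12, 7/2)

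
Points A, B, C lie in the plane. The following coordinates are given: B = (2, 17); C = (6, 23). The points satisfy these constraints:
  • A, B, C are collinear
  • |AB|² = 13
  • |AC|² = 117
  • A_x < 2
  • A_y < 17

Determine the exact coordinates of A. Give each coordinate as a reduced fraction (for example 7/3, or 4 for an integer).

A = (0, 14)

1. A_x = 0  [[A, B, C are collinear ⇒ -6x+4y-56=0] ∩ [|A−(2, 17)|²=13]]
2. A_y = 14  [[A, B, C are collinear ⇒ -6x+4y-56=0] ∩ [|A−(2, 17)|²=13]]
   so A = (0, 14)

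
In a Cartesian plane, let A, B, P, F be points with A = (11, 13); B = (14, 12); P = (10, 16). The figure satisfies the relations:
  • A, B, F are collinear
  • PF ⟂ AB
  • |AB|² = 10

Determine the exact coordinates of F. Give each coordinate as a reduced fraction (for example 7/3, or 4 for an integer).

F = (46/5, 68/5)

1. F_x = 46/5  [[A, B, F are collinear ⇒ 1x+3y-50=0] ∩ [PF ⟂ AB ⇒ 3x-1y-14=0]]
2. F_y = 68/5  [[A, B, F are collinear ⇒ 1x+3y-50=0] ∩ [PF ⟂ AB ⇒ 3x-1y-14=0]]
   so F = (46/5, 68/5)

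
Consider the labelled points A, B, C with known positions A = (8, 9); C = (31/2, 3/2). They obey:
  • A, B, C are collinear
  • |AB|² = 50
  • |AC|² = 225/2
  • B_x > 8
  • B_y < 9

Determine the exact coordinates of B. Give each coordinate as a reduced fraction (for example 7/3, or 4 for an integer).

B = (13, 4)

1. B_x = 13  [[A, B, C are collinear ⇒ -15/2x-15/2y+255/2=0] ∩ [|B−(8, 9)|²=50]]
2. B_y = 4  [[A, B, C are collinear ⇒ -15/2x-15/2y+255/2=0] ∩ [|B−(8, 9)|²=50]]
   so B = (13, 4)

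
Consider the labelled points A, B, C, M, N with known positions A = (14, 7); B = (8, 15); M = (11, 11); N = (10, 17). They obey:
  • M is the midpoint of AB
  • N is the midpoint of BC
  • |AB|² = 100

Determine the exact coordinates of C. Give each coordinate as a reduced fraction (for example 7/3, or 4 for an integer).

1. C_x = 12  [C = 2·N−B = 2·(10, 17)−(8, 15)]
2. C_y = 19  [C = 2·N−B = 2·(10, 17)−(8, 15)]
   so C = (12, 19)

C = (12, 19)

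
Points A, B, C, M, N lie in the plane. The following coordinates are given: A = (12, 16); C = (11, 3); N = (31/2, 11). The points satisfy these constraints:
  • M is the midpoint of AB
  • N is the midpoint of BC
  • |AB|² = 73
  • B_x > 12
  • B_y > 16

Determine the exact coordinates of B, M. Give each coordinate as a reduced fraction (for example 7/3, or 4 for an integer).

B = (20, 19)
M = (16, 35/2)

1. B_x = 20  [B = 2·N−C = 2·(31/2, 11)−(11, 3)]
2. B_y = 19  [B = 2·N−C = 2·(31/2, 11)−(11, 3)]
   so B = (20, 19)
3. M_x = 16  [2·M = A+B = (12, 16)+(20, 19)]
4. M_y = 35/2  [2·M = A+B = (12, 16)+(20, 19)]
   so M = (16, 35/2)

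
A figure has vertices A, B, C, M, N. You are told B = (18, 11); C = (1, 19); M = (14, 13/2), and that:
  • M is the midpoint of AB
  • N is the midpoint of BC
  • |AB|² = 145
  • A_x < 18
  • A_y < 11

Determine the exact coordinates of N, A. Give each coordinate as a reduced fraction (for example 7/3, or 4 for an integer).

N = (19/2, 15)
A = (10, 2)

1. A_x = 10  [A = 2·M−B = 2·(14, 13/2)−(18, 11)]
2. A_y = 2  [A = 2·M−B = 2·(14, 13/2)−(18, 11)]
   so A = (10, 2)
3. N_x = 19/2  [2·N = B+C = (18, 11)+(1, 19)]
4. N_y = 15  [2·N = B+C = (18, 11)+(1, 19)]
   so N = (19/2, 15)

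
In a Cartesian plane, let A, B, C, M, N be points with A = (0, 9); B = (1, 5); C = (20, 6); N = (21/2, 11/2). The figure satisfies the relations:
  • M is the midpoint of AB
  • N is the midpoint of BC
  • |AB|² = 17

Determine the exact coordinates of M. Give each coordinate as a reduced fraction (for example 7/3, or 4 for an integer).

M = (1/2, 7)

1. M_x = 1/2  [2·M = A+B = (0, 9)+(1, 5)]
2. M_y = 7  [2·M = A+B = (0, 9)+(1, 5)]
   so M = (1/2, 7)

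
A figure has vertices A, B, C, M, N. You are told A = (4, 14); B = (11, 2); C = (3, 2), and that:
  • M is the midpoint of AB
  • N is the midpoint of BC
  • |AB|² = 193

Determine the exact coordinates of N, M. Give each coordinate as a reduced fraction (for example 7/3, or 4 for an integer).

1. M_x = 15/2  [2·M = A+B = (4, 14)+(11, 2)]
2. M_y = 8  [2·M = A+B = (4, 14)+(11, 2)]
   so M = (15/2, 8)
3. N_x = 7  [2·N = B+C = (11, 2)+(3, 2)]
4. N_y = 2  [2·N = B+C = (11, 2)+(3, 2)]
   so N = (7, 2)

N = (7, 2)
M = (15/2, 8)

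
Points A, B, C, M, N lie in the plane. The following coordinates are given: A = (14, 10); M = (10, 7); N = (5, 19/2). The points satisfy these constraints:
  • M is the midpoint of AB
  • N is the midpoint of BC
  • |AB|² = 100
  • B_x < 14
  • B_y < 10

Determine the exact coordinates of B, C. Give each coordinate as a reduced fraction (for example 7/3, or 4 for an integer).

1. B_x = 6  [B = 2·M−A = 2·(10, 7)−(14, 10)]
2. B_y = 4  [B = 2·M−A = 2·(10, 7)−(14, 10)]
   so B = (6, 4)
3. C_x = 4  [C = 2·N−B = 2·(5, 19/2)−(6, 4)]
4. C_y = 15  [C = 2·N−B = 2·(5, 19/2)−(6, 4)]
   so C = (4, 15)

B = (6, 4)
C = (4, 15)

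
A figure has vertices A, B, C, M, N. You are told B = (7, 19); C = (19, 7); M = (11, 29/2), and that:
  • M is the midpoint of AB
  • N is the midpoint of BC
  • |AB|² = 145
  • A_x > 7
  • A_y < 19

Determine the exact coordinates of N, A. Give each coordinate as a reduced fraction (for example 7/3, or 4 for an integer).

N = (13, 13)
A = (15, 10)

1. A_x = 15  [A = 2·M−B = 2·(11, 29/2)−(7, 19)]
2. A_y = 10  [A = 2·M−B = 2·(11, 29/2)−(7, 19)]
   so A = (15, 10)
3. N_x = 13  [2·N = B+C = (7, 19)+(19, 7)]
4. N_y = 13  [2·N = B+C = (7, 19)+(19, 7)]
   so N = (13, 13)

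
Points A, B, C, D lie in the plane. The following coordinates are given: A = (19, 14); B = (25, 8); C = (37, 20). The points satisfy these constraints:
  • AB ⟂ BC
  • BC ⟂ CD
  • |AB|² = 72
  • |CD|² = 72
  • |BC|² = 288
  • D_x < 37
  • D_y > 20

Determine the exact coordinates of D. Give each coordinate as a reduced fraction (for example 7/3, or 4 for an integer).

D = (31, 26)

1. D_x = 31  [[BC ⟂ CD ⇒ 12x+12y-684=0] ∩ [|D−(37, 20)|²=72]]
2. D_y = 26  [[BC ⟂ CD ⇒ 12x+12y-684=0] ∩ [|D−(37, 20)|²=72]]
   so D = (31, 26)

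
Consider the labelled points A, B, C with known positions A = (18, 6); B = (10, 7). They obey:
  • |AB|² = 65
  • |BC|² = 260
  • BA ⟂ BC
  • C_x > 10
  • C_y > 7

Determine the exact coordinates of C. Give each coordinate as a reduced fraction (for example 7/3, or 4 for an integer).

1. C_x = 12  [[BA ⟂ BC ⇒ 8x-1y-73=0] ∩ [|C−(10, 7)|²=260]]
2. C_y = 23  [[BA ⟂ BC ⇒ 8x-1y-73=0] ∩ [|C−(10, 7)|²=260]]
   so C = (12, 23)

C = (12, 23)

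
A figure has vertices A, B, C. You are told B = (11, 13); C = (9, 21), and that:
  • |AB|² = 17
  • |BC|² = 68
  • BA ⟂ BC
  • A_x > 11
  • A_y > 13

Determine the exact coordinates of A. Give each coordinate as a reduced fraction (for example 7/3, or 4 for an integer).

1. A_x = 15  [[BA ⟂ BC ⇒ -2x+8y-82=0] ∩ [|A−(11, 13)|²=17]]
2. A_y = 14  [[BA ⟂ BC ⇒ -2x+8y-82=0] ∩ [|A−(11, 13)|²=17]]
   so A = (15, 14)

A = (15, 14)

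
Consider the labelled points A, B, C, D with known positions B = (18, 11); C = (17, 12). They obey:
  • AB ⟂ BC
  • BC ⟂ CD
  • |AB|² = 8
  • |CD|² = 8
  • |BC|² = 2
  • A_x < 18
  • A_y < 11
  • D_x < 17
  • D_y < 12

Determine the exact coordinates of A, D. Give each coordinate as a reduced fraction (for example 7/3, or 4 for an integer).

A = (16, 9)
D = (15, 10)

1. A_x = 16  [[AB ⟂ BC ⇒ 1x-1y-7=0] ∩ [|A−(18, 11)|²=8]]
2. A_y = 9  [[AB ⟂ BC ⇒ 1x-1y-7=0] ∩ [|A−(18, 11)|²=8]]
   so A = (16, 9)
3. D_x = 15  [[BC ⟂ CD ⇒ -1x+1y+5=0] ∩ [|D−(17, 12)|²=8]]
4. D_y = 10  [[BC ⟂ CD ⇒ -1x+1y+5=0] ∩ [|D−(17, 12)|²=8]]
   so D = (15, 10)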